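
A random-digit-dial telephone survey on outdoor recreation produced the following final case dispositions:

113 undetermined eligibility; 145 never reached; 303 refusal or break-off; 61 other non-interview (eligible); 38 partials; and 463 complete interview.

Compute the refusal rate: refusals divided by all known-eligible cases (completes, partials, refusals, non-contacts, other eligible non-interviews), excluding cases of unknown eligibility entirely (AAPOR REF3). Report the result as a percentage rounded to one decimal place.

30.0%

Top: 303
Base: 463 + 38 + 303 + 145 + 61 = 1010
REF3 = 303 / 1010 = 0.3000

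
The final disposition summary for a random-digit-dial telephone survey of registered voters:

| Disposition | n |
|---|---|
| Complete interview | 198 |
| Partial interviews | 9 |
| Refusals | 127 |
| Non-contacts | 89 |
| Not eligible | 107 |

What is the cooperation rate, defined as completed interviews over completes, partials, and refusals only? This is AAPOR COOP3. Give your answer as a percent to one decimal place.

59.3%

Num: 198
Denom: 198 + 9 + 127 = 334
COOP3 = 198 / 334 = 0.5928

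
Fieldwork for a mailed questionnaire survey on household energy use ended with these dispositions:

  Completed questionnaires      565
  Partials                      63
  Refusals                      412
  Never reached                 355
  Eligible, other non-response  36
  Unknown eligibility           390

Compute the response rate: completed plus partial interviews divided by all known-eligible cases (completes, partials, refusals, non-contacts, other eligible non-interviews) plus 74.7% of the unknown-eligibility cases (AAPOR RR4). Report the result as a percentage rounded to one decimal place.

Numerator → 565 + 63 = 628
Determined eligible → 565 + 63 + 412 + 355 + 36 = 1431
Estimated eligible among unknowns → 0.7470 × 390 = 291.33
Denominator → 1431 + 291.33 = 1722.33
RR4 = 628 / 1722.33 = 0.3646

36.5%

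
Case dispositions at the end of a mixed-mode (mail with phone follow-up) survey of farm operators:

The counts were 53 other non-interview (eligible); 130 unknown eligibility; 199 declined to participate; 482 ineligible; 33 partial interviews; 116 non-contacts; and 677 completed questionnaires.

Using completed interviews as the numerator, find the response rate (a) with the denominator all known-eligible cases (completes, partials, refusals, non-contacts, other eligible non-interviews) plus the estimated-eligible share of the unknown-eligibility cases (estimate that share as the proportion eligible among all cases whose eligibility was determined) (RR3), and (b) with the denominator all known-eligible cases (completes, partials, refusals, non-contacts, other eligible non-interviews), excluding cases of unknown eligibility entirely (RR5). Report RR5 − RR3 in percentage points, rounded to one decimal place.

4.8

Num → 677
Known eligible → 677 + 33 + 199 + 116 + 53 = 1078
e = 1078 / (1078 + 482) = 1078 / 1560 = 0.6910
Eligible share of unknowns → 0.6910 × 130 = 89.83
Denominator → 1078 + 89.83 = 1167.83
RR3 = 677 / 1167.83 = 0.5797
Denominator → 677 + 33 + 199 + 116 + 53 = 1078
RR5 = 677 / 1078 = 0.6280
Difference = 62.80 − 57.97 = 4.83 percentage points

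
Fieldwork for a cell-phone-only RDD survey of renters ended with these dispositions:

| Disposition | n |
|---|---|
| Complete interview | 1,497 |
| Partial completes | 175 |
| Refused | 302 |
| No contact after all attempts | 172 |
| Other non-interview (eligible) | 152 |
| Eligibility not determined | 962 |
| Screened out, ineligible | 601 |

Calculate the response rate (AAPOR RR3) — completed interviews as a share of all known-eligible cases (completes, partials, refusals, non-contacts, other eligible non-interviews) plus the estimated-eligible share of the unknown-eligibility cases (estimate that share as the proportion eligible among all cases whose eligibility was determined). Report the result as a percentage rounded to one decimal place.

Numerator = 1497
Eligible (known) = 1497 + 175 + 302 + 172 + 152 = 2298
e = 2298 / (2298 + 601) = 2298 / 2899 = 0.7927
Eligible share of unknowns = 0.7927 × 962 = 762.58
Denom = 2298 + 762.58 = 3060.58
RR3 = 1497 / 3060.58 = 0.4891

48.9%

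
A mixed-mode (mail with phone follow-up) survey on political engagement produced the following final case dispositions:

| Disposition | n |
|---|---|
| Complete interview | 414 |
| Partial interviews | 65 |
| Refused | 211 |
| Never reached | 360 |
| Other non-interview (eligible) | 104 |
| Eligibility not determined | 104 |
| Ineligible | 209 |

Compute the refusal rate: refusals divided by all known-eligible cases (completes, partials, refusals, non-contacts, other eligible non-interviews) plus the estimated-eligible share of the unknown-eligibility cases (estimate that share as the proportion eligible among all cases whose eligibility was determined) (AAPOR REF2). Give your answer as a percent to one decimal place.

Top: 211
Known eligible: 414 + 65 + 211 + 360 + 104 = 1154
e = 1154 / (1154 + 209) = 1154 / 1363 = 0.8467
Eligible share of unknowns: 0.8467 × 104 = 88.06
Denom: 1154 + 88.06 = 1242.06
REF2 = 211 / 1242.06 = 0.1699

17.0%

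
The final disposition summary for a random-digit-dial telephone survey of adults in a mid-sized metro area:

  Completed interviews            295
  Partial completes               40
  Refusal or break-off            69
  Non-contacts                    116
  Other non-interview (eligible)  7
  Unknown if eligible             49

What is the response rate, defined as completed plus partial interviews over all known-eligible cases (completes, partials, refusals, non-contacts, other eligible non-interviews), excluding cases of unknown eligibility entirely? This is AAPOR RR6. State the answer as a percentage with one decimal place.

Top → 295 + 40 = 335
Denominator → 295 + 40 + 69 + 116 + 7 = 527
RR6 = 335 / 527 = 0.6357

63.6%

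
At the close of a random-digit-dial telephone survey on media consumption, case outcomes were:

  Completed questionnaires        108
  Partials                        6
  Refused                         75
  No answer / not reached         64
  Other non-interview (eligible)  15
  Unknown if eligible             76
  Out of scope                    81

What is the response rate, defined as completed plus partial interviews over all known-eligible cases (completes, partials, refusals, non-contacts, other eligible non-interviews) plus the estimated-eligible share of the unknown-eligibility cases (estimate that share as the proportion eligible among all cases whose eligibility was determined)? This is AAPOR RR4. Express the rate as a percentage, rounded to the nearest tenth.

34.9%

Numerator → 108 + 6 = 114
Eligible (known) → 108 + 6 + 75 + 64 + 15 = 268
e = 268 / (268 + 81) = 268 / 349 = 0.7679
e × U → 0.7679 × 76 = 58.36
Denominator → 268 + 58.36 = 326.36
RR4 = 114 / 326.36 = 0.3493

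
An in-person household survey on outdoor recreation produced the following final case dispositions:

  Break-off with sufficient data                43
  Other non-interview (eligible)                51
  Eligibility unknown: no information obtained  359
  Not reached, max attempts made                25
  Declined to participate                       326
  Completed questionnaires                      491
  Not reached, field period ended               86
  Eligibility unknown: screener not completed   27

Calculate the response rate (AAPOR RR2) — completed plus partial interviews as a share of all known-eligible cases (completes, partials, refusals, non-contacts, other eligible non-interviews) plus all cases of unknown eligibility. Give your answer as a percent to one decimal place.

37.9%

No answer / not reached = 86 + 25 = 111
Unknown eligibility = 27 + 359 = 386
Top → 491 + 43 = 534
Denominator → 491 + 43 + 326 + 111 + 51 + 386 = 1408
RR2 = 534 / 1408 = 0.3793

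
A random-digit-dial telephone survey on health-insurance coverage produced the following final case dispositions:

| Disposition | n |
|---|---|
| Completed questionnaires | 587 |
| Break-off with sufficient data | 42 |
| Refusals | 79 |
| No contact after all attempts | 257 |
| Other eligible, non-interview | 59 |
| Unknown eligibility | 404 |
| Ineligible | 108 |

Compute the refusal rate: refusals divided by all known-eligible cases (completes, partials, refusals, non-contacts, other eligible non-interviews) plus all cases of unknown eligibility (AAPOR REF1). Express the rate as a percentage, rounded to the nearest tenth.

Numerator: 79
Denom: 587 + 42 + 79 + 257 + 59 + 404 = 1428
REF1 = 79 / 1428 = 0.0553

5.5%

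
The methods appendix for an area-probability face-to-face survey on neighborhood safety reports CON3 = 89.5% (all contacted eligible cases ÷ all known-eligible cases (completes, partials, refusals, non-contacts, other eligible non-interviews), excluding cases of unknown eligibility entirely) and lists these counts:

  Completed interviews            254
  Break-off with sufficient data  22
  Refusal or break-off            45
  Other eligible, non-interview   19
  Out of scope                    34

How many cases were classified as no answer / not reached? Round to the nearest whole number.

Top = 254 + 22 + 45 + 19 = 340
CON3 = 340 / D = 0.895
D = 340 / 0.895 = 379.9
Rest of base = 340
no answer / not reached = 379.9 − 340 ≈ 40

40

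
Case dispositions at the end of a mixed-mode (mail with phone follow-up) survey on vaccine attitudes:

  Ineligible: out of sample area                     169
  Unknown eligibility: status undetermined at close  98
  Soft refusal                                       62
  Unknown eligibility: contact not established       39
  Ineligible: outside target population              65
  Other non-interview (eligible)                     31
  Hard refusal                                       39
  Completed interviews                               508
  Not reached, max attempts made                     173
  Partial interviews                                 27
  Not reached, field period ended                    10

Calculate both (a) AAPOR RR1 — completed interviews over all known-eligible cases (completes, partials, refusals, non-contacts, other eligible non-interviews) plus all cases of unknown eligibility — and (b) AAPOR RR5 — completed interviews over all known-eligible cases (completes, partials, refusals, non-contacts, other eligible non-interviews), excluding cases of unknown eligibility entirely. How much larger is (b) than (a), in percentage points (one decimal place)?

Declined to participate = 39 + 62 = 101
No answer / not reached = 10 + 173 = 183
Eligibility not determined = 39 + 98 = 137
Ineligible = 65 + 169 = 234
Numerator = 508
Denominator = 508 + 27 + 101 + 183 + 31 + 137 = 987
RR1 = 508 / 987 = 0.5147
Denominator = 508 + 27 + 101 + 183 + 31 = 850
RR5 = 508 / 850 = 0.5976
Difference = 59.76 − 51.47 = 8.29 percentage points

8.3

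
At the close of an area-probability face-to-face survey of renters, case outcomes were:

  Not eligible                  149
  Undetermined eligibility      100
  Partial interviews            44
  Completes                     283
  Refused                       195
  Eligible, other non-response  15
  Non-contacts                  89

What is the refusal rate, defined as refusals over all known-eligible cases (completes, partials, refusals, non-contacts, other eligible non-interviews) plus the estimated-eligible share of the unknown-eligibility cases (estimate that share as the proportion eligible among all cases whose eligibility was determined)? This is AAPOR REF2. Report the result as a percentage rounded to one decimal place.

27.6%

Num → 195
Determined eligible → 283 + 44 + 195 + 89 + 15 = 626
e = 626 / (626 + 149) = 626 / 775 = 0.8077
e × U → 0.8077 × 100 = 80.77
Base → 626 + 80.77 = 706.77
REF2 = 195 / 706.77 = 0.2759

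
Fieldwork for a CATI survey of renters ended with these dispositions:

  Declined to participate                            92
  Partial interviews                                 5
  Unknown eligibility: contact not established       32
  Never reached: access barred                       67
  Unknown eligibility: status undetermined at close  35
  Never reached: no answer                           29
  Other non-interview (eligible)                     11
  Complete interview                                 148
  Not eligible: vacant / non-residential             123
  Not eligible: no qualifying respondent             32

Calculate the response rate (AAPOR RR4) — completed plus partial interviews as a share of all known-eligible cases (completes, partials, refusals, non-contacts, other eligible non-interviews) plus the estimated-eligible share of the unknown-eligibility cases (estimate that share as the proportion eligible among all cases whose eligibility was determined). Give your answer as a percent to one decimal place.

No answer / not reached = 29 + 67 = 96
Eligibility not determined = 32 + 35 = 67
Screened out, ineligible = 32 + 123 = 155
Num = 148 + 5 = 153
Known eligible = 148 + 5 + 92 + 96 + 11 = 352
e = 352 / (352 + 155) = 352 / 507 = 0.6943
Estimated eligible among unknowns = 0.6943 × 67 = 46.52
Denominator = 352 + 46.52 = 398.52
RR4 = 153 / 398.52 = 0.3839

38.4%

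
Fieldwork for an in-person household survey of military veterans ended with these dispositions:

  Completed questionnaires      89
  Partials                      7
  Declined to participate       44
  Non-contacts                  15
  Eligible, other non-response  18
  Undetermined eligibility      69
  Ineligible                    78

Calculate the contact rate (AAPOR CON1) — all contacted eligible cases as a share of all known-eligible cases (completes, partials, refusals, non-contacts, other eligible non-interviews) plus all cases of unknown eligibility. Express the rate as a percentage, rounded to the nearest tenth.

Top: 89 + 7 + 44 + 18 = 158
Denom: 89 + 7 + 44 + 15 + 18 + 69 = 242
CON1 = 158 / 242 = 0.6529

65.3%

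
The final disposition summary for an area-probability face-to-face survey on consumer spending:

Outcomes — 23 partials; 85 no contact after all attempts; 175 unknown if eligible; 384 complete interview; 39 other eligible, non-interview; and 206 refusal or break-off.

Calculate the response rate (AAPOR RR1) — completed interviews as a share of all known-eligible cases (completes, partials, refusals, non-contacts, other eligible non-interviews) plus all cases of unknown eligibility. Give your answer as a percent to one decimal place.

Numerator: 384
Denominator: 384 + 23 + 206 + 85 + 39 + 175 = 912
RR1 = 384 / 912 = 0.4211

42.1%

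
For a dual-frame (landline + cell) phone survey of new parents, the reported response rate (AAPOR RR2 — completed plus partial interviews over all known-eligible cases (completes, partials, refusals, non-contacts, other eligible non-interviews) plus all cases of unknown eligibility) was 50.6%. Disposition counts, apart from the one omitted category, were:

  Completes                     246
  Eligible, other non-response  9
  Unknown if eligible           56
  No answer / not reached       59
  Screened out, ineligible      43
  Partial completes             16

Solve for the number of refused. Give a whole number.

132

Numerator: 246 + 16 = 262
RR2 = 262 / D = 0.506
D = 262 / 0.506 = 517.8
Other denominator terms total 386
refused = 517.8 − 386 ≈ 132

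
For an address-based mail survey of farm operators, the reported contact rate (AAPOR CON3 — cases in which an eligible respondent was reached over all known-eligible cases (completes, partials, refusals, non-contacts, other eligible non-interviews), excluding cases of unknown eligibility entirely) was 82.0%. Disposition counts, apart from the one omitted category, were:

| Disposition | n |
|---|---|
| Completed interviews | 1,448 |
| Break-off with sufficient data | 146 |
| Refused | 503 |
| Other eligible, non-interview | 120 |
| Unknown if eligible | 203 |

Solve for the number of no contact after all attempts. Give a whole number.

487

Numerator = 1448 + 146 + 503 + 120 = 2217
CON3 = 2217 / D = 0.820
D = 2217 / 0.820 = 2703.7
Remaining denominator categories sum to 2217
no contact after all attempts = 2703.7 − 2217 ≈ 487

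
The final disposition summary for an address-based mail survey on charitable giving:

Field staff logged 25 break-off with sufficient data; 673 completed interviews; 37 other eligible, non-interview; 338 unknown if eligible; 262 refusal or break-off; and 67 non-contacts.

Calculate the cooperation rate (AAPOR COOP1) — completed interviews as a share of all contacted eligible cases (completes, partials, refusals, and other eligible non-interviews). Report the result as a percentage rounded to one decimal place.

67.5%

Numerator → 673
Denom → 673 + 25 + 262 + 37 = 997
COOP1 = 673 / 997 = 0.6750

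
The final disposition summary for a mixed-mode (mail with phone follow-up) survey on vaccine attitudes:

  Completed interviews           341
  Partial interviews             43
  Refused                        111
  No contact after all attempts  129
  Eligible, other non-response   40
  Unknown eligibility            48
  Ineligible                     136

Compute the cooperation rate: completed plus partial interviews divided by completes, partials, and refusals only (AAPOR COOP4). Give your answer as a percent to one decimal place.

Numerator: 341 + 43 = 384
Base: 341 + 43 + 111 = 495
COOP4 = 384 / 495 = 0.7758

77.6%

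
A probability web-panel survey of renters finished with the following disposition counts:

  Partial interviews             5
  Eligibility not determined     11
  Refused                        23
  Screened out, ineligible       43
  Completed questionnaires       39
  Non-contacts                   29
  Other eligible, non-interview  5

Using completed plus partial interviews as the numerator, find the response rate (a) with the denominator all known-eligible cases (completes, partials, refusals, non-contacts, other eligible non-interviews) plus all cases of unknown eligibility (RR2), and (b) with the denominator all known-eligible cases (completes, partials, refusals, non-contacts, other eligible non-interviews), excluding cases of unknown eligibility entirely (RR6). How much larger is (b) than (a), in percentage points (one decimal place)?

Top → 39 + 5 = 44
Denom → 39 + 5 + 23 + 29 + 5 + 11 = 112
RR2 = 44 / 112 = 0.3929
Denom → 39 + 5 + 23 + 29 + 5 = 101
RR6 = 44 / 101 = 0.4356
Difference = 43.56 − 39.29 = 4.27 percentage points

4.3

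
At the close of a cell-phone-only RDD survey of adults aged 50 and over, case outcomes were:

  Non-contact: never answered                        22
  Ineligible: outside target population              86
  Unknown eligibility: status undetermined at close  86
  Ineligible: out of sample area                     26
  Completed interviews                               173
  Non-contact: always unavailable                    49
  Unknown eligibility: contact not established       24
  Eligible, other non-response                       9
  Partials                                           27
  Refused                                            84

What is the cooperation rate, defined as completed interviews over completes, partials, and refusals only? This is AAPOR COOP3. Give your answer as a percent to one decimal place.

No contact after all attempts = 22 + 49 = 71
Undetermined eligibility = 24 + 86 = 110
Ineligible = 86 + 26 = 112
Top → 173
Base → 173 + 27 + 84 = 284
COOP3 = 173 / 284 = 0.6092

60.9%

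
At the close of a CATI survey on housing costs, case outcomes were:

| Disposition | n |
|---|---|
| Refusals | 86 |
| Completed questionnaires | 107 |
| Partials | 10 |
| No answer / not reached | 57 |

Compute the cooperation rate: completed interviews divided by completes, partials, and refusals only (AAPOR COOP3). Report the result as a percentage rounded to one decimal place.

Numerator = 107
Denominator = 107 + 10 + 86 = 203
COOP3 = 107 / 203 = 0.5271

52.7%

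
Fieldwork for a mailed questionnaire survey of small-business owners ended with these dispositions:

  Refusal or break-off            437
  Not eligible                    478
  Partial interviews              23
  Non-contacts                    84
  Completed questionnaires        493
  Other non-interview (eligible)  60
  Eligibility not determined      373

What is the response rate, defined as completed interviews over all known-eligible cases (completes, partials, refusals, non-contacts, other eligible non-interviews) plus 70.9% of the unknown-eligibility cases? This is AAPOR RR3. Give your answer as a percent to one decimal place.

36.2%

Numerator = 493
Eligible (known) = 493 + 23 + 437 + 84 + 60 = 1097
Eligible share of unknowns = 0.7090 × 373 = 264.46
Base = 1097 + 264.46 = 1361.46
RR3 = 493 / 1361.46 = 0.3621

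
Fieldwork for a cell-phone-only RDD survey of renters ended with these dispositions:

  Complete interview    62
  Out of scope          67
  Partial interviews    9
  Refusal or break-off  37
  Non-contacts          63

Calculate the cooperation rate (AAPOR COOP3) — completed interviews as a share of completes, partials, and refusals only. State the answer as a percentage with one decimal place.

Num = 62
Denominator = 62 + 9 + 37 = 108
COOP3 = 62 / 108 = 0.5741

57.4%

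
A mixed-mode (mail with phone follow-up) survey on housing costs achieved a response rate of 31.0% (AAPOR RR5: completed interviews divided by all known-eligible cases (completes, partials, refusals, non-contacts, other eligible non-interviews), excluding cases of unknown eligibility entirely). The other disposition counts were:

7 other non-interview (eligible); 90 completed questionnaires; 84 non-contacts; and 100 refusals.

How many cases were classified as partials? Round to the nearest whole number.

9

RR5 = 90 / D = 0.310
D = 90 / 0.310 = 290.3
Other denominator terms total 281
partials = 290.3 − 281 ≈ 9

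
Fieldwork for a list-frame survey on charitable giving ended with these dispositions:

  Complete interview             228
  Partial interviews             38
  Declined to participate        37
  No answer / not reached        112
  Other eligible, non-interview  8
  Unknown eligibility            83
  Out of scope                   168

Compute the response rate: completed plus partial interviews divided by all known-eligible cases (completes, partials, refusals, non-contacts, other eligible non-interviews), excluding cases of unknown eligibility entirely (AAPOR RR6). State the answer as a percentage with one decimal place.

62.9%

Num = 228 + 38 = 266
Denominator = 228 + 38 + 37 + 112 + 8 = 423
RR6 = 266 / 423 = 0.6288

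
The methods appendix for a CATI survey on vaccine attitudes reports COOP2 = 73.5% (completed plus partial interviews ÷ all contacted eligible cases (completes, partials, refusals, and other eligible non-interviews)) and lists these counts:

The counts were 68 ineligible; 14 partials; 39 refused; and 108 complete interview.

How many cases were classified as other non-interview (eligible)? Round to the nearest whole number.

Numerator: 108 + 14 = 122
COOP2 = 122 / D = 0.735
D = 122 / 0.735 = 166.0
Rest of base = 161
other non-interview (eligible) = 166.0 − 161 ≈ 5

5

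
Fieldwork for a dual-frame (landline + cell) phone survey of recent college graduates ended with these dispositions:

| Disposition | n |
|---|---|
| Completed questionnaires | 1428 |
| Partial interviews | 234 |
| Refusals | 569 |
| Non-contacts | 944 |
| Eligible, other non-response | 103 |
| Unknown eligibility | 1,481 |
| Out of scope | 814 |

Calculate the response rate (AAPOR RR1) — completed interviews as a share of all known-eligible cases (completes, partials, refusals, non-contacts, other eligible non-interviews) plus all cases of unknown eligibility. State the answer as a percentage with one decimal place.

30.0%

Numerator = 1428
Denominator = 1428 + 234 + 569 + 944 + 103 + 1481 = 4759
RR1 = 1428 / 4759 = 0.3001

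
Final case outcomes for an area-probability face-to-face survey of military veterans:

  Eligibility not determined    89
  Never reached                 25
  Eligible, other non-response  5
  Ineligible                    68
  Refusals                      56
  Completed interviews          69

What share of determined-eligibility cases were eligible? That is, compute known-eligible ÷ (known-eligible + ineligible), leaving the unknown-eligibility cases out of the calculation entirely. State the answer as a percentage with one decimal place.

69.5%

Eligible (known) → 69 + 56 + 25 + 5 = 155
e = 155 / (155 + 68) = 155 / 223 = 0.6951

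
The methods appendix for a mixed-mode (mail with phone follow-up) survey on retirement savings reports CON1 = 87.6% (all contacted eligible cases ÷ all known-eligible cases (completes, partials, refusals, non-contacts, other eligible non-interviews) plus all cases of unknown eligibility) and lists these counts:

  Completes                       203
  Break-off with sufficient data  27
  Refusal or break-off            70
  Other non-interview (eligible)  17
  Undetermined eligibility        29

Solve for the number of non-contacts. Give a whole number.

Numerator → 203 + 27 + 70 + 17 = 317
CON1 = 317 / D = 0.876
D = 317 / 0.876 = 361.9
Other denominator terms total 346
non-contacts = 361.9 − 346 ≈ 16

16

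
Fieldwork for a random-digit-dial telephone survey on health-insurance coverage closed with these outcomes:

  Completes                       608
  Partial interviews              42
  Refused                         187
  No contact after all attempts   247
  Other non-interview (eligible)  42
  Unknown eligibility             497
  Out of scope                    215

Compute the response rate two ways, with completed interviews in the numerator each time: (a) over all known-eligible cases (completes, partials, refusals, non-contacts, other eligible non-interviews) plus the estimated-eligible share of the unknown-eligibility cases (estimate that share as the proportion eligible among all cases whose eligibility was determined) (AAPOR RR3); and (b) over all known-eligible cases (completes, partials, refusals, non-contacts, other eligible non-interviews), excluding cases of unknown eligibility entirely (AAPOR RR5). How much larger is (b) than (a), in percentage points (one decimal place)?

Top = 608
Known eligible = 608 + 42 + 187 + 247 + 42 = 1126
e = 1126 / (1126 + 215) = 1126 / 1341 = 0.8397
Eligible share of unknowns = 0.8397 × 497 = 417.33
Denominator = 1126 + 417.33 = 1543.33
RR3 = 608 / 1543.33 = 0.3940
Denominator = 608 + 42 + 187 + 247 + 42 = 1126
RR5 = 608 / 1126 = 0.5400
Difference = 54.00 − 39.40 = 14.60 percentage points

14.6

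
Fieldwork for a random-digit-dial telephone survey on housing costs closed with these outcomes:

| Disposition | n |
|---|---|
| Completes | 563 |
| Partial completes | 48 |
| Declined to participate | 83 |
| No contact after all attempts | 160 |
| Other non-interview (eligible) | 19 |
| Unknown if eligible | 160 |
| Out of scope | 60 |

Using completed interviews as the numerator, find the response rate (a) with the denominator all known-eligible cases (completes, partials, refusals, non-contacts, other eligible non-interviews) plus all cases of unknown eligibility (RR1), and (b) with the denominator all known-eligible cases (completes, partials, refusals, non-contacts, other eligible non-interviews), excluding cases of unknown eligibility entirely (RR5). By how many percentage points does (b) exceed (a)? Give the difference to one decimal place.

10.0

Top → 563
Denom → 563 + 48 + 83 + 160 + 19 + 160 = 1033
RR1 = 563 / 1033 = 0.5450
Denom → 563 + 48 + 83 + 160 + 19 = 873
RR5 = 563 / 873 = 0.6449
Difference = 64.49 − 54.50 = 9.99 percentage points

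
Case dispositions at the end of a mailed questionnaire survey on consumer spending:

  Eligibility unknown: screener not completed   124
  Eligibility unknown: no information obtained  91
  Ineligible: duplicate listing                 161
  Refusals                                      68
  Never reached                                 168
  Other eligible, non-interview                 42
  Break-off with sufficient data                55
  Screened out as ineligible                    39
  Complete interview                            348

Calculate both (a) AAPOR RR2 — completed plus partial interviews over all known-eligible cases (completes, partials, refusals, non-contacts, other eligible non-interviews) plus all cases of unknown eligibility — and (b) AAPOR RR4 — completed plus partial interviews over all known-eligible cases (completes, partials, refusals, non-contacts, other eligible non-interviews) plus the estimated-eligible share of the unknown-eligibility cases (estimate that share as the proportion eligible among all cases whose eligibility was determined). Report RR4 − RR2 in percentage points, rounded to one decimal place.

Eligibility not determined = 124 + 91 = 215
Not eligible = 39 + 161 = 200
Num = 348 + 55 = 403
Denominator = 348 + 55 + 68 + 168 + 42 + 215 = 896
RR2 = 403 / 896 = 0.4498
Eligible (known) = 348 + 55 + 68 + 168 + 42 = 681
e = 681 / (681 + 200) = 681 / 881 = 0.7730
Estimated eligible among unknowns = 0.7730 × 215 = 166.19
Denominator = 681 + 166.19 = 847.19
RR4 = 403 / 847.19 = 0.4757
Difference = 47.57 − 44.98 = 2.59 percentage points

2.6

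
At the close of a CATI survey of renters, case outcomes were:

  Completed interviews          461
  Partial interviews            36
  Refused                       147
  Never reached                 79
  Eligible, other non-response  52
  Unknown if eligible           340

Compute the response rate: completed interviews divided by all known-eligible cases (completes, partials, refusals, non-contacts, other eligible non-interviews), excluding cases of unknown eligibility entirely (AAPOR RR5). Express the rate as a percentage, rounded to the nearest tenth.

59.5%

Num → 461
Base → 461 + 36 + 147 + 79 + 52 = 775
RR5 = 461 / 775 = 0.5948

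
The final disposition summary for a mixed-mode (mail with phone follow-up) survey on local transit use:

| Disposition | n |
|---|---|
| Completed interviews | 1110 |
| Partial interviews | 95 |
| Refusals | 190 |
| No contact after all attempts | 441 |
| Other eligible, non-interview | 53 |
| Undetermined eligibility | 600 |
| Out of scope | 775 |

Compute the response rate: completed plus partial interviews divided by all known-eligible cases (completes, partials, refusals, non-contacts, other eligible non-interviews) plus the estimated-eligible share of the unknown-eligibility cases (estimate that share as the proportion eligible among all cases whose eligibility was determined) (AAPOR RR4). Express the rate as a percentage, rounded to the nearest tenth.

Top = 1110 + 95 = 1205
Eligible (known) = 1110 + 95 + 190 + 441 + 53 = 1889
e = 1889 / (1889 + 775) = 1889 / 2664 = 0.7091
Estimated eligible among unknowns = 0.7091 × 600 = 425.46
Base = 1889 + 425.46 = 2314.46
RR4 = 1205 / 2314.46 = 0.5206

52.1%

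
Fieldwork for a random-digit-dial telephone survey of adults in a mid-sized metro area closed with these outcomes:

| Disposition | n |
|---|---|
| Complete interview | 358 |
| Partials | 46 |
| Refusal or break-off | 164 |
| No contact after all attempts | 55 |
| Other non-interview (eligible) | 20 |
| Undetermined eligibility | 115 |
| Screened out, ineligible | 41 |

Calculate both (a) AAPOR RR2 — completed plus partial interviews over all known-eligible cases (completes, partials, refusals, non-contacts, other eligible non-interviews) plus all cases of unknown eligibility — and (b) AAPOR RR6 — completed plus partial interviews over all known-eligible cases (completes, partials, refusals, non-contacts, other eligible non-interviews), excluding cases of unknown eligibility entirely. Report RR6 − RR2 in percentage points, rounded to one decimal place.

9.5

Numerator: 358 + 46 = 404
Denom: 358 + 46 + 164 + 55 + 20 + 115 = 758
RR2 = 404 / 758 = 0.5330
Denom: 358 + 46 + 164 + 55 + 20 = 643
RR6 = 404 / 643 = 0.6283
Difference = 62.83 − 53.30 = 9.53 percentage points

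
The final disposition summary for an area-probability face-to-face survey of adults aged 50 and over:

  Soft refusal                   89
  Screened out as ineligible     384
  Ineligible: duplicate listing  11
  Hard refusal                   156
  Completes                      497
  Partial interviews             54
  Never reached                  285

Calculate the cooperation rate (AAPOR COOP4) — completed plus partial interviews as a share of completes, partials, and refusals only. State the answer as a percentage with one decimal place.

Refusal or break-off = 156 + 89 = 245
Screened out, ineligible = 384 + 11 = 395
Numerator → 497 + 54 = 551
Denom → 497 + 54 + 245 = 796
COOP4 = 551 / 796 = 0.6922

69.2%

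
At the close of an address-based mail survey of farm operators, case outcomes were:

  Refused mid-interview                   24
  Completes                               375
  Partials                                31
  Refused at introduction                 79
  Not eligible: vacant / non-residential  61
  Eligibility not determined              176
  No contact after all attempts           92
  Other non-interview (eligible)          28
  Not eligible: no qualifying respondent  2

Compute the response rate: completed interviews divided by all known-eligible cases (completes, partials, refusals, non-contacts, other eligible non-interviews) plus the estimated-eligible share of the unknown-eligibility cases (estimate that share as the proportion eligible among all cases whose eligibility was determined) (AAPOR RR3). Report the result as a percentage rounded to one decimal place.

Declined to participate = 79 + 24 = 103
Screened out, ineligible = 2 + 61 = 63
Num → 375
Determined eligible → 375 + 31 + 103 + 92 + 28 = 629
e = 629 / (629 + 63) = 629 / 692 = 0.9090
e × U → 0.9090 × 176 = 159.98
Denom → 629 + 159.98 = 788.98
RR3 = 375 / 788.98 = 0.4753

47.5%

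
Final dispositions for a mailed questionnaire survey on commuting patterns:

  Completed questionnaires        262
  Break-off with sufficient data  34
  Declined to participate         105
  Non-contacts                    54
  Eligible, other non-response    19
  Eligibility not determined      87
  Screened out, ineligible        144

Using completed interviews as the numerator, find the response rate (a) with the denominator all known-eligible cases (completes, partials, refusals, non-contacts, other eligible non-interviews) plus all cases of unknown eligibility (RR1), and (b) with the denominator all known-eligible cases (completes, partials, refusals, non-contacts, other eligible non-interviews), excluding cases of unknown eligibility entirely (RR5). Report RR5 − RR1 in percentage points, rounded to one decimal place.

8.6

Top: 262
Denominator: 262 + 34 + 105 + 54 + 19 + 87 = 561
RR1 = 262 / 561 = 0.4670
Denominator: 262 + 34 + 105 + 54 + 19 = 474
RR5 = 262 / 474 = 0.5527
Difference = 55.27 − 46.70 = 8.57 percentage points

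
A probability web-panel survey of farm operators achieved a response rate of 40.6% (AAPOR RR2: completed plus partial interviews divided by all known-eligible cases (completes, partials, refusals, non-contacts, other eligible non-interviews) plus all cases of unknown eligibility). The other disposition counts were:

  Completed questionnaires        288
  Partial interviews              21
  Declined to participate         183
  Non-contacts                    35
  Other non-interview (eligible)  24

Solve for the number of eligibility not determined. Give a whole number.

210

Num: 288 + 21 = 309
RR2 = 309 / D = 0.406
D = 309 / 0.406 = 761.1
Other denominator terms total 551
eligibility not determined = 761.1 − 551 ≈ 210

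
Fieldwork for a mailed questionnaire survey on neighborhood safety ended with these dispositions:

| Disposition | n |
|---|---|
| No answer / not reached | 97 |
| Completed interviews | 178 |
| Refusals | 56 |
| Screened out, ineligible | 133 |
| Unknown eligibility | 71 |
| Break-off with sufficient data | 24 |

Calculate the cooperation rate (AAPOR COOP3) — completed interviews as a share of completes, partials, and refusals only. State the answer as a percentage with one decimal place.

Numerator: 178
Denominator: 178 + 24 + 56 = 258
COOP3 = 178 / 258 = 0.6899

69.0%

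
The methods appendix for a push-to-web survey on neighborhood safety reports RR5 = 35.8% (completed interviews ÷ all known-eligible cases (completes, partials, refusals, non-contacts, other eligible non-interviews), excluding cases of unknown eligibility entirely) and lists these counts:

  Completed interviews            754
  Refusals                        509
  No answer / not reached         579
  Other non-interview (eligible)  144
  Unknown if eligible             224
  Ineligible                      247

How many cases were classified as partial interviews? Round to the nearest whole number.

RR5 = 754 / D = 0.358
D = 754 / 0.358 = 2106.1
Rest of base = 1986
partial interviews = 2106.1 − 1986 ≈ 120

120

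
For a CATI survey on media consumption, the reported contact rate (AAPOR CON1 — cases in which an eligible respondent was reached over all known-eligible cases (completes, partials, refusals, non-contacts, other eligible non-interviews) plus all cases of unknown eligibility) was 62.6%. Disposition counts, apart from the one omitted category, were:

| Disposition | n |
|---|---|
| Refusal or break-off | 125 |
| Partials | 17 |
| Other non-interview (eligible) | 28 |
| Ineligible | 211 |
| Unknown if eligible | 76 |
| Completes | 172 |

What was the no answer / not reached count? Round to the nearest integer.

Numerator: 172 + 17 + 125 + 28 = 342
CON1 = 342 / D = 0.626
D = 342 / 0.626 = 546.3
Rest of base = 418
no answer / not reached = 546.3 − 418 ≈ 128

128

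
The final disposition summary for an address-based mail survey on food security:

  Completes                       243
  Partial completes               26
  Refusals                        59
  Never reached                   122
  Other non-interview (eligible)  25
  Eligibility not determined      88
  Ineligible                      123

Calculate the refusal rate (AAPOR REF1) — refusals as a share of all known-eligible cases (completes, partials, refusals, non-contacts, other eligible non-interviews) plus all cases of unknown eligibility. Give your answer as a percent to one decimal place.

Numerator → 59
Base → 243 + 26 + 59 + 122 + 25 + 88 = 563
REF1 = 59 / 563 = 0.1048

10.5%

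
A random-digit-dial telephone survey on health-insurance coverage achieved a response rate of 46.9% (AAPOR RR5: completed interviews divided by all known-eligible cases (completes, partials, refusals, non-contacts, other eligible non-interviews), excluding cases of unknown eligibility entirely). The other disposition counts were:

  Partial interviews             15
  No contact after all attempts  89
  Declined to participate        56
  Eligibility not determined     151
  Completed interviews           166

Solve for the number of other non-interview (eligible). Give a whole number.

28

RR5 = 166 / D = 0.469
D = 166 / 0.469 = 353.9
Other denominator terms total 326
other non-interview (eligible) = 353.9 − 326 ≈ 28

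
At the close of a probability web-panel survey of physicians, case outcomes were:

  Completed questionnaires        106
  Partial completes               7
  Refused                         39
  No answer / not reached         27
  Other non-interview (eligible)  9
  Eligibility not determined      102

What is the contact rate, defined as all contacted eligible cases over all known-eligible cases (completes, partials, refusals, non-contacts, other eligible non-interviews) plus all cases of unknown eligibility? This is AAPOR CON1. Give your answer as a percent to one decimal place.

55.5%

Top = 106 + 7 + 39 + 9 = 161
Base = 106 + 7 + 39 + 27 + 9 + 102 = 290
CON1 = 161 / 290 = 0.5552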